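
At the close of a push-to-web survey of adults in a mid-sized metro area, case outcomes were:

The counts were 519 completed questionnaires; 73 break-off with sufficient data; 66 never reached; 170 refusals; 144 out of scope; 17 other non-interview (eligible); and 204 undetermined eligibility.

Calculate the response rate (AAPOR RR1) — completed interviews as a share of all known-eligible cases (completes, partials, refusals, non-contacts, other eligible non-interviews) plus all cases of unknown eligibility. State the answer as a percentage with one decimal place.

Num = 519
Denominator = 519 + 73 + 170 + 66 + 17 + 204 = 1049
RR1 = 519 / 1049 = 0.4948

49.5%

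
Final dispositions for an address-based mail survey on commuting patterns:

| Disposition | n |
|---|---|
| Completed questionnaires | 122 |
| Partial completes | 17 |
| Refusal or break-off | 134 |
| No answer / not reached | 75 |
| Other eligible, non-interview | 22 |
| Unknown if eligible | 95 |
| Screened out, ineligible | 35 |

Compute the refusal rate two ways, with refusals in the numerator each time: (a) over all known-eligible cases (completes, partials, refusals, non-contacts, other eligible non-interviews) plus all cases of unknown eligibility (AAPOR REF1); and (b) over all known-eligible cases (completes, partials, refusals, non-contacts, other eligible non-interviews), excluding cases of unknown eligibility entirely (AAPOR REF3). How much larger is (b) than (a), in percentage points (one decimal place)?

7.4

Top → 134
Denom → 122 + 17 + 134 + 75 + 22 + 95 = 465
REF1 = 134 / 465 = 0.2882
Denom → 122 + 17 + 134 + 75 + 22 = 370
REF3 = 134 / 370 = 0.3622
Difference = 36.22 − 28.82 = 7.40 percentage points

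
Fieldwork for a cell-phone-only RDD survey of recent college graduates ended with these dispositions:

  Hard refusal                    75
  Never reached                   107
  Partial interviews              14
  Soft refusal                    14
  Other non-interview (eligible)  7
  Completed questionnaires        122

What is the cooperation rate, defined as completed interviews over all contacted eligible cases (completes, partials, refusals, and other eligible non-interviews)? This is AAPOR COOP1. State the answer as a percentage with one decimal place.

Refused = 75 + 14 = 89
Top = 122
Base = 122 + 14 + 89 + 7 = 232
COOP1 = 122 / 232 = 0.5259

52.6%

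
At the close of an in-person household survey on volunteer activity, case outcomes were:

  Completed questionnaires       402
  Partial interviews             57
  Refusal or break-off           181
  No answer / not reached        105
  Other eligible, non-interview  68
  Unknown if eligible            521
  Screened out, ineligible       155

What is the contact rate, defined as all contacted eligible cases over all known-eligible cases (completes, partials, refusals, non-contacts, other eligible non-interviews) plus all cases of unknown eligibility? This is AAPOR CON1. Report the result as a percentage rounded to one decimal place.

53.1%

Top = 402 + 57 + 181 + 68 = 708
Base = 402 + 57 + 181 + 105 + 68 + 521 = 1334
CON1 = 708 / 1334 = 0.5307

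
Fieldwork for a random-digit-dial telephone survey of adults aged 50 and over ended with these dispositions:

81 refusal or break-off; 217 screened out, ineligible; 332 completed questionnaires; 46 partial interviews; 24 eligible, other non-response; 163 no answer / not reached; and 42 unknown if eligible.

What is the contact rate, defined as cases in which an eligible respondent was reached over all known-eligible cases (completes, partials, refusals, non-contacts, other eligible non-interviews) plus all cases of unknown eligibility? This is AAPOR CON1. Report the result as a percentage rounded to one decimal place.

70.2%

Numerator → 332 + 46 + 81 + 24 = 483
Denom → 332 + 46 + 81 + 163 + 24 + 42 = 688
CON1 = 483 / 688 = 0.7020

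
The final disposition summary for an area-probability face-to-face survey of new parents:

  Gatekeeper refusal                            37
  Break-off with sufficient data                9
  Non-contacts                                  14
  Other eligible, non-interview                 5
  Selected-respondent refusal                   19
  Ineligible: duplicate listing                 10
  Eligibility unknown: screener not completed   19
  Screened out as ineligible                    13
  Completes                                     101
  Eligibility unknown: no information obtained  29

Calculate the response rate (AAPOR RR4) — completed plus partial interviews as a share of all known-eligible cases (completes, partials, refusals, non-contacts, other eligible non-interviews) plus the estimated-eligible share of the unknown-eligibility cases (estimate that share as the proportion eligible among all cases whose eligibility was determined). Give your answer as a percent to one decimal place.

Refused = 37 + 19 = 56
Unknown eligibility = 19 + 29 = 48
Screened out, ineligible = 13 + 10 = 23
Num: 101 + 9 = 110
Eligible (known): 101 + 9 + 56 + 14 + 5 = 185
e = 185 / (185 + 23) = 185 / 208 = 0.8894
Eligible share of unknowns: 0.8894 × 48 = 42.69
Base: 185 + 42.69 = 227.69
RR4 = 110 / 227.69 = 0.4831

48.3%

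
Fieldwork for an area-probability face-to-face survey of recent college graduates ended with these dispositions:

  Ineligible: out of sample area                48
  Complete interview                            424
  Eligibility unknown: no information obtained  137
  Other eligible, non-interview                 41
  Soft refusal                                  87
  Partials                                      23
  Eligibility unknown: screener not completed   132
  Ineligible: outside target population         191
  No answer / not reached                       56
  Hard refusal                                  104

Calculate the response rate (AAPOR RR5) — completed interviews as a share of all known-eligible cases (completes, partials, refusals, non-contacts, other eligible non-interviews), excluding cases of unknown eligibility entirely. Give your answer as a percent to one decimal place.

57.7%

Declined to participate = 104 + 87 = 191
Unknown if eligible = 132 + 137 = 269
Ineligible = 191 + 48 = 239
Top → 424
Base → 424 + 23 + 191 + 56 + 41 = 735
RR5 = 424 / 735 = 0.5769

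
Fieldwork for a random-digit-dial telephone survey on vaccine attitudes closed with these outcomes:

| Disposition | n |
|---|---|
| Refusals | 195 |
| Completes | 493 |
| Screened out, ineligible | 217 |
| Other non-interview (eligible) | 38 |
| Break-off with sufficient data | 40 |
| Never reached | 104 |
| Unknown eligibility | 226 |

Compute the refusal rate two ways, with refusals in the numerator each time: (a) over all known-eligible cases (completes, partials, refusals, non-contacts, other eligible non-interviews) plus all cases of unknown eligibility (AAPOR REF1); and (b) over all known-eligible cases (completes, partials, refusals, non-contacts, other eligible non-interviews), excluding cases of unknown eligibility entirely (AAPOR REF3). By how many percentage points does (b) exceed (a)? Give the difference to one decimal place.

Numerator: 195
Denom: 493 + 40 + 195 + 104 + 38 + 226 = 1096
REF1 = 195 / 1096 = 0.1779
Denom: 493 + 40 + 195 + 104 + 38 = 870
REF3 = 195 / 870 = 0.2241
Difference = 22.41 − 17.79 = 4.62 percentage points

4.6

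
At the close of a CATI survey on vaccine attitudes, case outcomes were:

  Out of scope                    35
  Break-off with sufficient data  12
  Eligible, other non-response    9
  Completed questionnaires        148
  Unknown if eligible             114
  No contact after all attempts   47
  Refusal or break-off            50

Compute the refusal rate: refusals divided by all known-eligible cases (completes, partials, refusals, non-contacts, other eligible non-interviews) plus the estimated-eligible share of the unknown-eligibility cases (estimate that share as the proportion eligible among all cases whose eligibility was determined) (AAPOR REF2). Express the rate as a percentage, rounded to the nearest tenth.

13.6%

Numerator: 50
Determined eligible: 148 + 12 + 50 + 47 + 9 = 266
e = 266 / (266 + 35) = 266 / 301 = 0.8837
Estimated eligible among unknowns: 0.8837 × 114 = 100.74
Base: 266 + 100.74 = 366.74
REF2 = 50 / 366.74 = 0.1363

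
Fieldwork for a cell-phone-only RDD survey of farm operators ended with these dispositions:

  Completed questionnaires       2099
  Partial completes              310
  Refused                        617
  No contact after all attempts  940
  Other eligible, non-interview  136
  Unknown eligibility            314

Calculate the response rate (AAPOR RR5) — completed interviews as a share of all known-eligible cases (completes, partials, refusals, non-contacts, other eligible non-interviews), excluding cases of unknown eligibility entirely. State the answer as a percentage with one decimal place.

Numerator: 2099
Denom: 2099 + 310 + 617 + 940 + 136 = 4102
RR5 = 2099 / 4102 = 0.5117

51.2%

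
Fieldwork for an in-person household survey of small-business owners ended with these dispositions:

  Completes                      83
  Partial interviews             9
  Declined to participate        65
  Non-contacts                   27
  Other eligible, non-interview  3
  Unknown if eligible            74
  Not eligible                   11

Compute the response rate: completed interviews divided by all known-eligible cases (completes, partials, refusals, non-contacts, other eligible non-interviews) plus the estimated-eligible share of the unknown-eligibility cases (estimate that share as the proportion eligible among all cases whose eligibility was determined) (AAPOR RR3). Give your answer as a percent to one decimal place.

32.3%

Numerator → 83
Determined eligible → 83 + 9 + 65 + 27 + 3 = 187
e = 187 / (187 + 11) = 187 / 198 = 0.9444
e × U → 0.9444 × 74 = 69.89
Base → 187 + 69.89 = 256.89
RR3 = 83 / 256.89 = 0.3231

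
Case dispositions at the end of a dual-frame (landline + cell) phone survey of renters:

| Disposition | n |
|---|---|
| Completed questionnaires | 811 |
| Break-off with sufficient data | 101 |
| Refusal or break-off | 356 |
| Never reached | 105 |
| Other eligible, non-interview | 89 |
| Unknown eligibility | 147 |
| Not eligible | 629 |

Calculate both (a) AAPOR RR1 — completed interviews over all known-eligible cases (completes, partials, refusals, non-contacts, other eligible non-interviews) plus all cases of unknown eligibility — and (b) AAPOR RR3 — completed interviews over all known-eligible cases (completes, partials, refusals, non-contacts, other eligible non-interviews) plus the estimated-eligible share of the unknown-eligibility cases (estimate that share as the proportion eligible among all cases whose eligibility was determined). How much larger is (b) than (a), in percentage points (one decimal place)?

1.4

Numerator: 811
Denom: 811 + 101 + 356 + 105 + 89 + 147 = 1609
RR1 = 811 / 1609 = 0.5040
Determined eligible: 811 + 101 + 356 + 105 + 89 = 1462
e = 1462 / (1462 + 629) = 1462 / 2091 = 0.6992
e × U: 0.6992 × 147 = 102.78
Denom: 1462 + 102.78 = 1564.78
RR3 = 811 / 1564.78 = 0.5183
Difference = 51.83 − 50.40 = 1.43 percentage points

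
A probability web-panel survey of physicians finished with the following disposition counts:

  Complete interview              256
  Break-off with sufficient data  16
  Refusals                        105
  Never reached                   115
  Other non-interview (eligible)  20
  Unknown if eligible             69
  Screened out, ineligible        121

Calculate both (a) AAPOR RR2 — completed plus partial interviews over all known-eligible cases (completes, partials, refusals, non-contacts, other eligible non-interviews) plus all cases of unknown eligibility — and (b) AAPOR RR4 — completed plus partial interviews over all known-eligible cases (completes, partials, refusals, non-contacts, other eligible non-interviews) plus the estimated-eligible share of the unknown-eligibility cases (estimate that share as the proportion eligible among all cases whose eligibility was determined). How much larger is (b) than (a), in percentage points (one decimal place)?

Top → 256 + 16 = 272
Denom → 256 + 16 + 105 + 115 + 20 + 69 = 581
RR2 = 272 / 581 = 0.4682
Eligible (known) → 256 + 16 + 105 + 115 + 20 = 512
e = 512 / (512 + 121) = 512 / 633 = 0.8088
e × U → 0.8088 × 69 = 55.81
Denom → 512 + 55.81 = 567.81
RR4 = 272 / 567.81 = 0.4790
Difference = 47.90 − 46.82 = 1.08 percentage points

1.1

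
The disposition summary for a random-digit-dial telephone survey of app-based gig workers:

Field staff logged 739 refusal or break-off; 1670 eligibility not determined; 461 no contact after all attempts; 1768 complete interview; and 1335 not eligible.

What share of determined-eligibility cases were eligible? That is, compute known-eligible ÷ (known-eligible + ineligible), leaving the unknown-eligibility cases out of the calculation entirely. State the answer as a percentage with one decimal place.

Eligible (known): 1768 + 739 + 461 = 2968
e = 2968 / (2968 + 1335) = 2968 / 4303 = 0.6898

69.0%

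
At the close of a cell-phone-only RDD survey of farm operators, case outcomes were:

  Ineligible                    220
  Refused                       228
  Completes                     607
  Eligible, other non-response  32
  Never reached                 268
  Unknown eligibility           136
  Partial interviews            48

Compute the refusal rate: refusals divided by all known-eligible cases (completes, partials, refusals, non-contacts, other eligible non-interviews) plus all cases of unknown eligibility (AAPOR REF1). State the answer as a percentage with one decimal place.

17.3%

Numerator: 228
Base: 607 + 48 + 228 + 268 + 32 + 136 = 1319
REF1 = 228 / 1319 = 0.1729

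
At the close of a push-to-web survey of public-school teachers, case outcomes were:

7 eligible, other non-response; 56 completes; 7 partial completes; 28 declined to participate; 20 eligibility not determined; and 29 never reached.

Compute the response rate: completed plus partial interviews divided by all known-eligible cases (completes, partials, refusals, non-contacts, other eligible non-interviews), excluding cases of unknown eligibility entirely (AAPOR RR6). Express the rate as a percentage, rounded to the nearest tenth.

49.6%

Num: 56 + 7 = 63
Denom: 56 + 7 + 28 + 29 + 7 = 127
RR6 = 63 / 127 = 0.4961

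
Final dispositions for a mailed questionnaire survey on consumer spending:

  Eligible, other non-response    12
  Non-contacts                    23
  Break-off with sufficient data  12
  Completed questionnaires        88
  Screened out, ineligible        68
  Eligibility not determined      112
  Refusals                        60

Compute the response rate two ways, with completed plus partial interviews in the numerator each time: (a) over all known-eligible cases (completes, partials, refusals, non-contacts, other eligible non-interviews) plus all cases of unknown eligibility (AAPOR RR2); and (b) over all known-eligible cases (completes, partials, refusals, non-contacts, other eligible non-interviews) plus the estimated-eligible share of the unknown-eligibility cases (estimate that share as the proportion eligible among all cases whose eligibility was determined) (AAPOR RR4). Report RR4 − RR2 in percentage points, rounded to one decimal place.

3.4

Num = 88 + 12 = 100
Denom = 88 + 12 + 60 + 23 + 12 + 112 = 307
RR2 = 100 / 307 = 0.3257
Known eligible = 88 + 12 + 60 + 23 + 12 = 195
e = 195 / (195 + 68) = 195 / 263 = 0.7414
Estimated eligible among unknowns = 0.7414 × 112 = 83.04
Denom = 195 + 83.04 = 278.04
RR4 = 100 / 278.04 = 0.3597
Difference = 35.97 − 32.57 = 3.40 percentage points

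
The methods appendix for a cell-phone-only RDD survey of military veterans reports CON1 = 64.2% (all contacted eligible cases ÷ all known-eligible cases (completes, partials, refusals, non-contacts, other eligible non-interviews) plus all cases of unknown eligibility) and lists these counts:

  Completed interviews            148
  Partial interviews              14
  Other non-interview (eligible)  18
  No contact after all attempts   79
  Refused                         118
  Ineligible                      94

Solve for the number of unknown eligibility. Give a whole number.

Top → 148 + 14 + 118 + 18 = 298
CON1 = 298 / D = 0.642
D = 298 / 0.642 = 464.2
Remaining denominator categories sum to 377
unknown eligibility = 464.2 − 377 ≈ 87

87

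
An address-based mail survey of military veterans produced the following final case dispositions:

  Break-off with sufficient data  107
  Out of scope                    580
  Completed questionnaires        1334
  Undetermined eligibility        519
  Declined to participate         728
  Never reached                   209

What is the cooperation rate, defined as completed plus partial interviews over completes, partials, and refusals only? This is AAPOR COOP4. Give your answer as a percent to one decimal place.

66.4%

Num = 1334 + 107 = 1441
Denominator = 1334 + 107 + 728 = 2169
COOP4 = 1441 / 2169 = 0.6644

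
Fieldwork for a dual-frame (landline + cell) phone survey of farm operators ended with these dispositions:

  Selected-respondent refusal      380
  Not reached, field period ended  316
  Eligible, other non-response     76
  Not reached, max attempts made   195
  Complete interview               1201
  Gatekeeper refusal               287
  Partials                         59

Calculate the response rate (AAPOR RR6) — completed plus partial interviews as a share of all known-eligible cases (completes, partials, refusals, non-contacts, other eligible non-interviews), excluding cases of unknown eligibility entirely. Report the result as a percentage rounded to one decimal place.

50.1%

Refusal or break-off = 287 + 380 = 667
Never reached = 316 + 195 = 511
Numerator → 1201 + 59 = 1260
Denominator → 1201 + 59 + 667 + 511 + 76 = 2514
RR6 = 1260 / 2514 = 0.5012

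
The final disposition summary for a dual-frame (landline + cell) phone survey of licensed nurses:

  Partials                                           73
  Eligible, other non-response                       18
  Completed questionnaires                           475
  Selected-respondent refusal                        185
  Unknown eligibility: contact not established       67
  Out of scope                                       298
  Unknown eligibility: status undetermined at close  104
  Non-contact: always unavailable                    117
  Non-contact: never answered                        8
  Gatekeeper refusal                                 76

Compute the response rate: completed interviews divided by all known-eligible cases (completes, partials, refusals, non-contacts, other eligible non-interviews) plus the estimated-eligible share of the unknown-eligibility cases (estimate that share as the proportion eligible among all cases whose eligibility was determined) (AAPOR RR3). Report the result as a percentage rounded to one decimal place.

43.9%

Declined to participate = 76 + 185 = 261
No contact after all attempts = 8 + 117 = 125
Undetermined eligibility = 67 + 104 = 171
Numerator → 475
Eligible (known) → 475 + 73 + 261 + 125 + 18 = 952
e = 952 / (952 + 298) = 952 / 1250 = 0.7616
e × U → 0.7616 × 171 = 130.23
Denom → 952 + 130.23 = 1082.23
RR3 = 475 / 1082.23 = 0.4389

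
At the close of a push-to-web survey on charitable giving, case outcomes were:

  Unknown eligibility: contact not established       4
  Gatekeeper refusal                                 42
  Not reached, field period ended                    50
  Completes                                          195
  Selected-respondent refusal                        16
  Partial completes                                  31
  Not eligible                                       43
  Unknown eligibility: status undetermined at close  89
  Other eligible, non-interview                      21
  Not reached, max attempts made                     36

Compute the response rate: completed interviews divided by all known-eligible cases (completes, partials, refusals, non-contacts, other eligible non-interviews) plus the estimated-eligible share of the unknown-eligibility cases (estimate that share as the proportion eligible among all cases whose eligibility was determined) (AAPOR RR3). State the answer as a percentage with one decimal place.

41.1%

Refusals = 42 + 16 = 58
No contact after all attempts = 50 + 36 = 86
Unknown eligibility = 4 + 89 = 93
Num = 195
Determined eligible = 195 + 31 + 58 + 86 + 21 = 391
e = 391 / (391 + 43) = 391 / 434 = 0.9009
e × U = 0.9009 × 93 = 83.78
Denominator = 391 + 83.78 = 474.78
RR3 = 195 / 474.78 = 0.4107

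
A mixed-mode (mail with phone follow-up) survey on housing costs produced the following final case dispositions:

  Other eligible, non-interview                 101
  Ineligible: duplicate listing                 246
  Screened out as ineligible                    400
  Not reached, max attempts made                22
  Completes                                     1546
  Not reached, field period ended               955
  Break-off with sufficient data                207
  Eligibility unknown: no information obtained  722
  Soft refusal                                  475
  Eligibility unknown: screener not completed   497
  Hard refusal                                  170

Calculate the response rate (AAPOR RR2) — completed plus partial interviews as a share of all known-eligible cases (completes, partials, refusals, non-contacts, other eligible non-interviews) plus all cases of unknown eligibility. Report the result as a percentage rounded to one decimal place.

37.3%

Refusal or break-off = 170 + 475 = 645
Never reached = 955 + 22 = 977
Eligibility not determined = 497 + 722 = 1219
Not eligible = 400 + 246 = 646
Top → 1546 + 207 = 1753
Denom → 1546 + 207 + 645 + 977 + 101 + 1219 = 4695
RR2 = 1753 / 4695 = 0.3734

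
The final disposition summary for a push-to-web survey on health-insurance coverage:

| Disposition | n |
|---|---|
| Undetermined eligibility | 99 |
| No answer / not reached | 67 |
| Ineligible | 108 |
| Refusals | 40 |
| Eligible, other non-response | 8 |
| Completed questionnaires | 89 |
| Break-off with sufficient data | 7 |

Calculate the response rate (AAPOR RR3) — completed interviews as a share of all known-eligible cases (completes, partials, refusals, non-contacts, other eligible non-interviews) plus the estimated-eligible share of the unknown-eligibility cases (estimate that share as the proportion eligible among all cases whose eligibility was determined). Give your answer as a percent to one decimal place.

32.2%

Top → 89
Eligible (known) → 89 + 7 + 40 + 67 + 8 = 211
e = 211 / (211 + 108) = 211 / 319 = 0.6614
Estimated eligible among unknowns → 0.6614 × 99 = 65.48
Denominator → 211 + 65.48 = 276.48
RR3 = 89 / 276.48 = 0.3219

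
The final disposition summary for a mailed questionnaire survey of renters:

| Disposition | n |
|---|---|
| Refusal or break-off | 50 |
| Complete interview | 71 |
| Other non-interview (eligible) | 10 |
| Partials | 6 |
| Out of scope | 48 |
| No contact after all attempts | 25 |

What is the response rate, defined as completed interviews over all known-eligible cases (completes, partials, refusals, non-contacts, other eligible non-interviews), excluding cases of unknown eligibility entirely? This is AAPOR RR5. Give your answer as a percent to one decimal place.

43.8%

Numerator: 71
Denom: 71 + 6 + 50 + 25 + 10 = 162
RR5 = 71 / 162 = 0.4383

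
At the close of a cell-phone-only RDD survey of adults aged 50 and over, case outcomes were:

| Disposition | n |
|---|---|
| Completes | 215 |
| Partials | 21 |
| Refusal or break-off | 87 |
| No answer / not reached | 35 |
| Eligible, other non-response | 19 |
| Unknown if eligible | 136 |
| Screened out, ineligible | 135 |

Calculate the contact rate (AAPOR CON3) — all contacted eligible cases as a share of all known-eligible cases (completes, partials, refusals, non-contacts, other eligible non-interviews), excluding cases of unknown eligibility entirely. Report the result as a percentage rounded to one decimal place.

Num: 215 + 21 + 87 + 19 = 342
Base: 215 + 21 + 87 + 35 + 19 = 377
CON3 = 342 / 377 = 0.9072

90.7%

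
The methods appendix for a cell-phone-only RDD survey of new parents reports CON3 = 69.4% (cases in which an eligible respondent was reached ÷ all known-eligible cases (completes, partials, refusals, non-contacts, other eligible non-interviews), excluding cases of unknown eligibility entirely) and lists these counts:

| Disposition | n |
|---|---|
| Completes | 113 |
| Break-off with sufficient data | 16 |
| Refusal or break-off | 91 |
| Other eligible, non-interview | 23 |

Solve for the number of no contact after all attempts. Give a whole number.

107

Top = 113 + 16 + 91 + 23 = 243
CON3 = 243 / D = 0.694
D = 243 / 0.694 = 350.1
Rest of base = 243
no contact after all attempts = 350.1 − 243 ≈ 107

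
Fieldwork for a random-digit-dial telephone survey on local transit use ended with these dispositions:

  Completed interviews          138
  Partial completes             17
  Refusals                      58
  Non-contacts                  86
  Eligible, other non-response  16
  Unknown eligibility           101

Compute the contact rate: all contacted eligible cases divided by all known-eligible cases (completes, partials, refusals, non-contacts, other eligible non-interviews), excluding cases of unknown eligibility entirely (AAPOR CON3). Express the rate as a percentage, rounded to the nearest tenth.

Top: 138 + 17 + 58 + 16 = 229
Base: 138 + 17 + 58 + 86 + 16 = 315
CON3 = 229 / 315 = 0.7270

72.7%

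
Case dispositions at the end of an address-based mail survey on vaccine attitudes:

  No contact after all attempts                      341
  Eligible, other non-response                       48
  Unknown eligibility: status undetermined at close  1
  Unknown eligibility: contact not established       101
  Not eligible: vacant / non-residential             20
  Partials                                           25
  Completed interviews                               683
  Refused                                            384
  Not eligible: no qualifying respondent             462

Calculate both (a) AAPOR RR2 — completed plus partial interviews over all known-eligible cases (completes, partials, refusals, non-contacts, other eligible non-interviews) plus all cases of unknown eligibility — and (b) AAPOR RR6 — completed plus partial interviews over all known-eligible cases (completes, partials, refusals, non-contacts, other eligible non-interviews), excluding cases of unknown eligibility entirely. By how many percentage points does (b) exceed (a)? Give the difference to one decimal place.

Eligibility not determined = 101 + 1 = 102
Ineligible = 462 + 20 = 482
Numerator = 683 + 25 = 708
Base = 683 + 25 + 384 + 341 + 48 + 102 = 1583
RR2 = 708 / 1583 = 0.4473
Base = 683 + 25 + 384 + 341 + 48 = 1481
RR6 = 708 / 1481 = 0.4781
Difference = 47.81 − 44.73 = 3.08 percentage points

3.1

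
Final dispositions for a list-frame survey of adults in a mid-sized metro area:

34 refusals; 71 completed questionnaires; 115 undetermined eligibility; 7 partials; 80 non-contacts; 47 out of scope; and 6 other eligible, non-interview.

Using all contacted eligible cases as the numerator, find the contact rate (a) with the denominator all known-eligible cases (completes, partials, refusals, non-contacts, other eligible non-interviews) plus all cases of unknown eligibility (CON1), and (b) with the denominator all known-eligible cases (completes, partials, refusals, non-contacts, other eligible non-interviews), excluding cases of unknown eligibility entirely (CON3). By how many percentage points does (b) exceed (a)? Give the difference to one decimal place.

Numerator → 71 + 7 + 34 + 6 = 118
Denom → 71 + 7 + 34 + 80 + 6 + 115 = 313
CON1 = 118 / 313 = 0.3770
Denom → 71 + 7 + 34 + 80 + 6 = 198
CON3 = 118 / 198 = 0.5960
Difference = 59.60 − 37.70 = 21.90 percentage points

21.9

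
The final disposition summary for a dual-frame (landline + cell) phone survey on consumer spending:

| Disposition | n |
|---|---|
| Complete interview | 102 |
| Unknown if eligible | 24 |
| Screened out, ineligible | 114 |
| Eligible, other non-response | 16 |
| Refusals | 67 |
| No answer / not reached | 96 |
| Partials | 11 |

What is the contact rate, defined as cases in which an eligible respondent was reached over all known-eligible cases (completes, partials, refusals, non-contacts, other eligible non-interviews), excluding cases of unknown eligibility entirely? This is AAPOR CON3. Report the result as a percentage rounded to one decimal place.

Top → 102 + 11 + 67 + 16 = 196
Base → 102 + 11 + 67 + 96 + 16 = 292
CON3 = 196 / 292 = 0.6712

67.1%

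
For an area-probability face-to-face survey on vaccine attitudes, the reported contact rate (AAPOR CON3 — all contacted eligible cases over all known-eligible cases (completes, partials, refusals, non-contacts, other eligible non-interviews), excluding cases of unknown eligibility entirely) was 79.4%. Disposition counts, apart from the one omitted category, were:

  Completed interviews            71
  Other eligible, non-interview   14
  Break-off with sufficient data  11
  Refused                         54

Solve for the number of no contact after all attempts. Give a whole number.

39

Numerator → 71 + 11 + 54 + 14 = 150
CON3 = 150 / D = 0.794
D = 150 / 0.794 = 188.9
Other denominator terms total 150
no contact after all attempts = 188.9 − 150 ≈ 39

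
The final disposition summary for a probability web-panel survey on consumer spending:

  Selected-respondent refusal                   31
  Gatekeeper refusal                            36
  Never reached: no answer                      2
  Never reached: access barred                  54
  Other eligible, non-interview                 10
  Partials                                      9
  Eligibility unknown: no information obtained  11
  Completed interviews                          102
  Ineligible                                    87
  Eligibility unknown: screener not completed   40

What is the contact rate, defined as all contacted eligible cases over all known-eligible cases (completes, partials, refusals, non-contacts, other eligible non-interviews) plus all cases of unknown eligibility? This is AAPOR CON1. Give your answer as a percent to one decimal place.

63.7%

Refusals = 36 + 31 = 67
Never reached = 2 + 54 = 56
Eligibility not determined = 40 + 11 = 51
Top = 102 + 9 + 67 + 10 = 188
Base = 102 + 9 + 67 + 56 + 10 + 51 = 295
CON1 = 188 / 295 = 0.6373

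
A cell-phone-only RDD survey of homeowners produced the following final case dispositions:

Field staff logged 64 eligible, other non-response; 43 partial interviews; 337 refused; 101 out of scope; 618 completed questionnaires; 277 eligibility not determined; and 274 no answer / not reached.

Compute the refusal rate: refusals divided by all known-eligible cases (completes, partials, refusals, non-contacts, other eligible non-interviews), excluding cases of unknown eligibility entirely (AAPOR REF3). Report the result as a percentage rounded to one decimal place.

25.2%

Top: 337
Denom: 618 + 43 + 337 + 274 + 64 = 1336
REF3 = 337 / 1336 = 0.2522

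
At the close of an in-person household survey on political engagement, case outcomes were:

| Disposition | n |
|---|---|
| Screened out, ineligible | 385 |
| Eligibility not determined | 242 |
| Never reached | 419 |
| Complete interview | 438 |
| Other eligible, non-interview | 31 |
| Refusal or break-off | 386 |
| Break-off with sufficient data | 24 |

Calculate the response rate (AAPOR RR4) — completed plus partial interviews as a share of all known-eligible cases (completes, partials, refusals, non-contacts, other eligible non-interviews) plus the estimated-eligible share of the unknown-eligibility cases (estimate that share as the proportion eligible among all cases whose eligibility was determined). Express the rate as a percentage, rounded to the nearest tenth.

31.1%

Top: 438 + 24 = 462
Determined eligible: 438 + 24 + 386 + 419 + 31 = 1298
e = 1298 / (1298 + 385) = 1298 / 1683 = 0.7712
Eligible share of unknowns: 0.7712 × 242 = 186.63
Denom: 1298 + 186.63 = 1484.63
RR4 = 462 / 1484.63 = 0.3112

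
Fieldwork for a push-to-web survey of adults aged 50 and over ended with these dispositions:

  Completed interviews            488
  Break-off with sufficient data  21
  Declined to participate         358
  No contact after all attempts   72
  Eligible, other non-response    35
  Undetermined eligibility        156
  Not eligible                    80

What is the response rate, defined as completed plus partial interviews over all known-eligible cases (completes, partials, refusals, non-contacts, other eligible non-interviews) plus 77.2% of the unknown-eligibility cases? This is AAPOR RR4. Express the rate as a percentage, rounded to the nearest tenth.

Num → 488 + 21 = 509
Eligible (known) → 488 + 21 + 358 + 72 + 35 = 974
Eligible share of unknowns → 0.7720 × 156 = 120.43
Denominator → 974 + 120.43 = 1094.43
RR4 = 509 / 1094.43 = 0.4651

46.5%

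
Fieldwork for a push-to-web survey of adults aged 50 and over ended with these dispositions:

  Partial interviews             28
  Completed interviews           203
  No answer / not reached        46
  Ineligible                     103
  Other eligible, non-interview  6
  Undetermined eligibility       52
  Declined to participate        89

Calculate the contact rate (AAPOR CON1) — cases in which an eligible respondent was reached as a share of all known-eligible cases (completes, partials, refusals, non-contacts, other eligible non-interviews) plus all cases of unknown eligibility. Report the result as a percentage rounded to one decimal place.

76.9%

Top: 203 + 28 + 89 + 6 = 326
Base: 203 + 28 + 89 + 46 + 6 + 52 = 424
CON1 = 326 / 424 = 0.7689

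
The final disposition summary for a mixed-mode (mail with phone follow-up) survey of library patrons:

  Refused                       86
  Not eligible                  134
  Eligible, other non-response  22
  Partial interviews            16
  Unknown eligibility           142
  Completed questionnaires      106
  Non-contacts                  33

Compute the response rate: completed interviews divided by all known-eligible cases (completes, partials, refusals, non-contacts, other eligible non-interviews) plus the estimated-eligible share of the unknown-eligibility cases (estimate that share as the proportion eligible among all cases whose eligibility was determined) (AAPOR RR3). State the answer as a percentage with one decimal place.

29.7%

Numerator = 106
Eligible (known) = 106 + 16 + 86 + 33 + 22 = 263
e = 263 / (263 + 134) = 263 / 397 = 0.6625
e × U = 0.6625 × 142 = 94.08
Base = 263 + 94.08 = 357.08
RR3 = 106 / 357.08 = 0.2969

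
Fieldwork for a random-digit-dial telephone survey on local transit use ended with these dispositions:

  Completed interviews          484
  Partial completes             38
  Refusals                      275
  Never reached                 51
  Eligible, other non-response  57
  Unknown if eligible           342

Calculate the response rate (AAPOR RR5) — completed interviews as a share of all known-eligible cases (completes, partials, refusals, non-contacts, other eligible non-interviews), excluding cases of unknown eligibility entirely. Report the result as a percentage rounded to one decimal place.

53.5%

Top → 484
Base → 484 + 38 + 275 + 51 + 57 = 905
RR5 = 484 / 905 = 0.5348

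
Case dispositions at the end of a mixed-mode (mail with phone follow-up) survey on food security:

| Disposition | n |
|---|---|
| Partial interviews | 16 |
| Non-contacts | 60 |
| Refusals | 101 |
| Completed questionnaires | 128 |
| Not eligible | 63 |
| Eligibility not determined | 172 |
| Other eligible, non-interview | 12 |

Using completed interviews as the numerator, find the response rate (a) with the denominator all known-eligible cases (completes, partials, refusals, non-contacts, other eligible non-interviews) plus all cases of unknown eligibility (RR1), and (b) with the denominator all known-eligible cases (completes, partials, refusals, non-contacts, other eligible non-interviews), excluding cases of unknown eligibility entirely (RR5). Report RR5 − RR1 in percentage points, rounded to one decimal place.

14.2

Num → 128
Base → 128 + 16 + 101 + 60 + 12 + 172 = 489
RR1 = 128 / 489 = 0.2618
Base → 128 + 16 + 101 + 60 + 12 = 317
RR5 = 128 / 317 = 0.4038
Difference = 40.38 − 26.18 = 14.20 percentage points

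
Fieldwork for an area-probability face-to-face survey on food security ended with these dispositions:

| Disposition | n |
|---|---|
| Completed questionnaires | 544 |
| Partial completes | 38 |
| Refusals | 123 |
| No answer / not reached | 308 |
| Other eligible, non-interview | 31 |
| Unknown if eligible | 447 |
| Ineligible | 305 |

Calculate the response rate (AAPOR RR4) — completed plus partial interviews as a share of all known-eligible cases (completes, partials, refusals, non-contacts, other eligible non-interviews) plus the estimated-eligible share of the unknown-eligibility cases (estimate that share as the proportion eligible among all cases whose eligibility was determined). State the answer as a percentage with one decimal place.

Top: 544 + 38 = 582
Known eligible: 544 + 38 + 123 + 308 + 31 = 1044
e = 1044 / (1044 + 305) = 1044 / 1349 = 0.7739
Eligible share of unknowns: 0.7739 × 447 = 345.93
Base: 1044 + 345.93 = 1389.93
RR4 = 582 / 1389.93 = 0.4187

41.9%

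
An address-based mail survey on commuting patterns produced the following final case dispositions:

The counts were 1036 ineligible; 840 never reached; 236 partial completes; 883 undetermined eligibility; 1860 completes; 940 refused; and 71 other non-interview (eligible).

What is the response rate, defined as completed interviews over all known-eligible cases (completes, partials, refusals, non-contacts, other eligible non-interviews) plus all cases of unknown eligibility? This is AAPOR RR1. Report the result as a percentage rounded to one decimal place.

38.5%

Numerator = 1860
Base = 1860 + 236 + 940 + 840 + 71 + 883 = 4830
RR1 = 1860 / 4830 = 0.3851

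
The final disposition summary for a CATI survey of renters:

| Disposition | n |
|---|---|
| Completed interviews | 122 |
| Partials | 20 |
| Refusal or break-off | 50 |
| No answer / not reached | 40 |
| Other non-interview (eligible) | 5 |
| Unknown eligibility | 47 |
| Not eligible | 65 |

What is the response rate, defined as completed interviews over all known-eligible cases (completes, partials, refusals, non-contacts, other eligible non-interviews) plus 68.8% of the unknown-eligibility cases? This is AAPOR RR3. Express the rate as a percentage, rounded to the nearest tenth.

Num: 122
Known eligible: 122 + 20 + 50 + 40 + 5 = 237
Eligible share of unknowns: 0.6880 × 47 = 32.34
Denominator: 237 + 32.34 = 269.34
RR3 = 122 / 269.34 = 0.4530

45.3%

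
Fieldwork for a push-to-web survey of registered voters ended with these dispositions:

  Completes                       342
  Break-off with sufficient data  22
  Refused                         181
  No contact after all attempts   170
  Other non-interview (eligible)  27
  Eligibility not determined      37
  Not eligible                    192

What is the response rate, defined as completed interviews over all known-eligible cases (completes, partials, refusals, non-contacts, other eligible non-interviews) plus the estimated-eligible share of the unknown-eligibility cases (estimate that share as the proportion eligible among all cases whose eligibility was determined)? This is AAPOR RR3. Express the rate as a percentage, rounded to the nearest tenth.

44.3%

Top → 342
Known eligible → 342 + 22 + 181 + 170 + 27 = 742
e = 742 / (742 + 192) = 742 / 934 = 0.7944
Estimated eligible among unknowns → 0.7944 × 37 = 29.39
Denom → 742 + 29.39 = 771.39
RR3 = 342 / 771.39 = 0.4434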